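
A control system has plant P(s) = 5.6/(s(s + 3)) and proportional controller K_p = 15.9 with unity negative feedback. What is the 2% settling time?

From 1 + K_pP(s) = 0: s² + 3s + 89.04 = 0 ⇒ ω_n = 9.436, ζ = 0.159.
2% settling time T_s ≈ 4/(ζω_n) = 4/1.5 = 2.67 s.

T_s ≈ 2.67 s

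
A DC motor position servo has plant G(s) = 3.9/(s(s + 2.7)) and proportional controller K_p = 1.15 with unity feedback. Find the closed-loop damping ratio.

ζ = 0.637

1 + K_p·G(s) = 0 gives s² + 2.7s + 4.485 = 0.
Matching s² + 2ζω_n s + ω_n²: ω_n = √4.485 = 2.118 rad/s and 2ζω_n = 2.7, so ζ = 2.7/(2·2.118) = 0.637.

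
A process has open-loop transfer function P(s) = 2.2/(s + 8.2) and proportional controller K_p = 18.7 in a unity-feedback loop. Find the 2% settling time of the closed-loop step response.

T_s ≈ 0.0811 s

Closed-loop transfer function: T(s) = K_p·P(s)/(1 + K_p·P(s)) = 41.14/(s + 8.2 + 41.14) = 41.14/(s + 49.34).
Time constant τ = 1/49.34 = 0.02027 s, so the 2% settling time is about 4τ = 0.0811 s.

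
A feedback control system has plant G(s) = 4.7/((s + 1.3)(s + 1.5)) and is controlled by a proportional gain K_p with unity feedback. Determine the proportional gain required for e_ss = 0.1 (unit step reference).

K_p = 3.73

For a type-0 loop with proportional control, e_ss = 1/(1 + K_p·G(0)).
G(0) = 2.41. Require 1/(1 + K_p·2.41) = 0.1, so 1 + 2.41·K_p = 10.
K_p = (10 − 1)/2.41 = 3.73.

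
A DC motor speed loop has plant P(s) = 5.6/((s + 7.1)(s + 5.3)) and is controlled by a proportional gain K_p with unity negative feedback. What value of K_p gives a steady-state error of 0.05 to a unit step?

K_p = 128

Steady-state error for a unit step on this type-0 loop is 1/(1 + K_p·P(0)).
P(0) = 0.1488. Require 1/(1 + K_p·0.1488) = 0.05, so 1 + 0.1488·K_p = 20.
K_p = (20 − 1)/0.1488 = 128.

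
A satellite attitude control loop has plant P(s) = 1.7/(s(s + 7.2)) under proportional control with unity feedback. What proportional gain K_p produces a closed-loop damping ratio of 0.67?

Closed-loop characteristic equation: s² + 7.2s + K_p·1.7 = 0.
So ω_n = √(1.7K_p) and 2ζω_n = 7.2, giving ζ = 7.2/(2√(1.7K_p)).
Setting ζ = 0.67: √(1.7K_p) = 7.2/(2·0.67) = 5.373, so K_p = 28.87/1.7 = 17.

K_p = 17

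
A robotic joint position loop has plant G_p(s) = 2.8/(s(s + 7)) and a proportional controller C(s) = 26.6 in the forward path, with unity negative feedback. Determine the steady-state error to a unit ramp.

0.094

The loop has one pole at the origin (type 1). Velocity error constant K_v = lim_{s→0} s·C(s)G_p(s) = 26.6·2.8/7 = 10.64.
Steady-state error to a unit ramp: e_ss = 1/K_v = 0.094.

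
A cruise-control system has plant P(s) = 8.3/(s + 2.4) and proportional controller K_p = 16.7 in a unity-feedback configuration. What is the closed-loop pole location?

Closed-loop transfer function: T(s) = K_p·P(s)/(1 + K_p·P(s)) = 138.6/(s + 2.4 + 138.6) = 138.6/(s + 141).
The closed-loop pole is at s = −141.

s = -141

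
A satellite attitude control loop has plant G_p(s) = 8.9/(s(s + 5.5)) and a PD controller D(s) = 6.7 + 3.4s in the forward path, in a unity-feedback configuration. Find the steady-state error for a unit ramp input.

0.0922

The loop has one pole at the origin (type 1). Velocity error constant K_v = lim_{s→0} s·D(s)G_p(s) = 6.7·8.9/5.5 = 10.84.
Steady-state error to a unit ramp: e_ss = 1/K_v = 0.0922.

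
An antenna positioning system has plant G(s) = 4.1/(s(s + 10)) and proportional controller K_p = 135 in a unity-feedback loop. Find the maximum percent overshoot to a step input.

From 1 + K_pG(s) = 0: s² + 10s + 553.5 = 0 ⇒ ω_n = 23.53, ζ = 0.2125.
%OS = 100·exp(−πζ/√(1−ζ²)) = 100·exp(−π·0.2125/√0.9548) = 50.5%.

50.5%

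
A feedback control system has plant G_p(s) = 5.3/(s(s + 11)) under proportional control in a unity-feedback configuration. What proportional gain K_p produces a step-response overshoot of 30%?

K_p = 44.6

From %OS = 100·exp(−πζ/√(1−ζ²)) = 30%, ζ = −ln(0.3)/√(π²+ln²(0.3)) = 0.3579.
Characteristic equation s² + 11s + 5.3K_p = 0 gives ζ = 11/(2√(5.3K_p)).
Setting ζ = 0.3579: √(5.3K_p) = 11/(2·0.3579) = 15.37, so K_p = 236.2/5.3 = 44.6.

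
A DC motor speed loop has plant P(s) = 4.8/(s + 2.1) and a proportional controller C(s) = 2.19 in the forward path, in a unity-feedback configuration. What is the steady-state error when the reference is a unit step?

0.167

The loop is type 0. Static position error constant K_pos = C(0)·P(0) = 2.19·2.286 = 5.006.
Steady-state error to a unit step: e_ss = 1/(1+K_pos) = 1/6.006 = 0.167.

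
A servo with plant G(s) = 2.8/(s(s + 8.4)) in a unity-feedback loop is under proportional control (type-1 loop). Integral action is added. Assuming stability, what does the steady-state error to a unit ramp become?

0

The integrator raises the loop to type 2, so K_v → ∞ and e_ss to a ramp is zero.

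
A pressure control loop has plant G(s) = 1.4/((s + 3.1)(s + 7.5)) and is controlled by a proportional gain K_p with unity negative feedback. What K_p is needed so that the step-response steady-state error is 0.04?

Steady-state error for a unit step on this type-0 loop is 1/(1 + K_p·G(0)).
G(0) = 0.06022. Require 1/(1 + K_p·0.06022) = 0.04, so 1 + 0.06022·K_p = 25.
K_p = (25 − 1)/0.06022 = 399.

K_p = 399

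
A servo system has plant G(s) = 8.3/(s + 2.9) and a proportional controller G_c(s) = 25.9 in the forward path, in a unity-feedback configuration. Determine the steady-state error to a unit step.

0.0133

The loop is type 0. Static position error constant K_pos = G_c(0)·G(0) = 25.9·2.862 = 74.13.
Steady-state error to a unit step: e_ss = 1/(1+K_pos) = 1/75.13 = 0.0133.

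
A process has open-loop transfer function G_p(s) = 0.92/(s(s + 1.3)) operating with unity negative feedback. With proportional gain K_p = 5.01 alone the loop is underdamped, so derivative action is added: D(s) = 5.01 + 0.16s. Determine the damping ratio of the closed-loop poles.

ζ = 0.337

Forward path: (5.01 + 0.16s)·0.92/(s(s+1.3)). The closed-loop characteristic equation is s² + (1.3 + 0.92·0.16)s + 0.92·5.01 = 0.
That is s² + 1.447s + 4.609 = 0, so ω_n = 2.147 rad/s and ζ = 1.447/(2·2.147) = 0.337.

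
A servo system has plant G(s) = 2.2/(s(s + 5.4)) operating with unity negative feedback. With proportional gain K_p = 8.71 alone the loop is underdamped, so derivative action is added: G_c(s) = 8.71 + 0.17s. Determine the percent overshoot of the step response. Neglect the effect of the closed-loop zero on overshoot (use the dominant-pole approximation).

6.35%

Forward path: (8.71 + 0.17s)·2.2/(s(s+5.4)). The closed-loop characteristic equation is s² + (5.4 + 2.2·0.17)s + 2.2·8.71 = 0.
That is s² + 5.774s + 19.16 = 0, so ω_n = 4.377 rad/s and ζ = 5.774/(2·4.377) = 0.6595.
%OS = 100·exp(−πζ/√(1−ζ²)) = 6.35%.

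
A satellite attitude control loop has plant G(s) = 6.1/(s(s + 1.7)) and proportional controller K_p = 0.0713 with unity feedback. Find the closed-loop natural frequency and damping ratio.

ω_n = 0.659 rad/s, ζ = 1.29

With unity feedback the closed-loop characteristic equation is s² + 1.7s + 0.0713·6.1 = s² + 1.7s + 0.4349 = 0.
Matching s² + 2ζω_n s + ω_n²: ω_n = √0.4349 = 0.6595 rad/s and 2ζω_n = 1.7, so ζ = 1.7/(2·0.6595) = 1.29.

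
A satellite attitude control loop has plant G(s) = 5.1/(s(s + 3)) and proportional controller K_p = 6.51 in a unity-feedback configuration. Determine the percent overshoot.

From 1 + K_pG(s) = 0: s² + 3s + 33.2 = 0 ⇒ ω_n = 5.762, ζ = 0.2603.
%OS = 100·exp(−πζ/√(1−ζ²)) = 100·exp(−π·0.2603/√0.9322) = 42.9%.

42.9%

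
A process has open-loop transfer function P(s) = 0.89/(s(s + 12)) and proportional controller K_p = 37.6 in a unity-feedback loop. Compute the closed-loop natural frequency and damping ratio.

ω_n = 5.78 rad/s, ζ = 1.04

1 + K_p·P(s) = 0 gives s² + 12s + 33.46 = 0.
Matching s² + 2ζω_n s + ω_n²: ω_n = √33.46 = 5.785 rad/s and 2ζω_n = 12, so ζ = 12/(2·5.785) = 1.04.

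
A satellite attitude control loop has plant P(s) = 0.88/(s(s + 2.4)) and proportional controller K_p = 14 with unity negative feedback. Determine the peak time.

T_p = 0.952 s

The closed-loop denominator s² + 2.4s + 12.32 gives ω_n = √12.32 = 3.51 and ζ = 2.4/(2ω_n) = 0.3419.
Damped frequency ω_d = ω_n√(1−ζ²) = 3.298 rad/s, so peak time T_p = π/ω_d = 0.952 s.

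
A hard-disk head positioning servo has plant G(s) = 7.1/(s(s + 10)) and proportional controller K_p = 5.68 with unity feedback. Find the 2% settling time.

From 1 + K_pG(s) = 0: s² + 10s + 40.33 = 0 ⇒ ω_n = 6.35, ζ = 0.7873.
2% settling time T_s ≈ 4/(ζω_n) = 4/5 = 0.8 s.

T_s ≈ 0.8 s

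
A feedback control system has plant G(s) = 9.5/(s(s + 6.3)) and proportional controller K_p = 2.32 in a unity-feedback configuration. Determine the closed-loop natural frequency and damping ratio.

ω_n = 4.69 rad/s, ζ = 0.671

The closed-loop denominator is s(s+6.3) + 2.32·9.5 = s² + 6.3s + 22.04.
So ω_n² = 22.04 ⇒ ω_n = 4.695 rad/s, and ζ = 6.3/(2ω_n) = 0.671.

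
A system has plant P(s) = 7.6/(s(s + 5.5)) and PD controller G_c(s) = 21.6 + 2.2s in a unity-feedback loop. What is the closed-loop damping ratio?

Forward path: (21.6 + 2.2s)·7.6/(s(s+5.5)). The closed-loop characteristic equation is s² + (5.5 + 7.6·2.2)s + 7.6·21.6 = 0.
That is s² + 22.22s + 164.2 = 0, so ω_n = 12.81 rad/s and ζ = 22.22/(2·12.81) = 0.8671.

ζ = 0.867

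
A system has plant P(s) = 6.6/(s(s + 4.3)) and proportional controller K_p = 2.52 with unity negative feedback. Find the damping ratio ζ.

ζ = 0.527

The closed-loop denominator is s(s+4.3) + 2.52·6.6 = s² + 4.3s + 16.63.
Matching s² + 2ζω_n s + ω_n²: ω_n = √16.63 = 4.078 rad/s and 2ζω_n = 4.3, so ζ = 4.3/(2·4.078) = 0.527.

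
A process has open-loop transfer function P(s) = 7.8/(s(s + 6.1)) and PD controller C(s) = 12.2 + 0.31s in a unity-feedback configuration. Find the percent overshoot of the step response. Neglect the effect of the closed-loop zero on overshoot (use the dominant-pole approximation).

Forward path: (12.2 + 0.31s)·7.8/(s(s+6.1)). The closed-loop characteristic equation is s² + (6.1 + 7.8·0.31)s + 7.8·12.2 = 0.
That is s² + 8.518s + 95.16 = 0, so ω_n = 9.755 rad/s and ζ = 8.518/(2·9.755) = 0.4366.
%OS = 100·exp(−πζ/√(1−ζ²)) = 21.8%.

21.8%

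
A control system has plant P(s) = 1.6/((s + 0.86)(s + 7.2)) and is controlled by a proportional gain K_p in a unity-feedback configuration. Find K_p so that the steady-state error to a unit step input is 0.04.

For a type-0 loop with proportional control, e_ss = 1/(1 + K_p·P(0)).
P(0) = 0.2584. Require 1/(1 + K_p·0.2584) = 0.04, so 1 + 0.2584·K_p = 25.
K_p = (25 − 1)/0.2584 = 92.9.

K_p = 92.9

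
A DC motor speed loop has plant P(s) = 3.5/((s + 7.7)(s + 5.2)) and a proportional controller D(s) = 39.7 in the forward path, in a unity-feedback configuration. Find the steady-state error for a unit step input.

0.224

The loop is type 0. Static position error constant K_pos = D(0)·P(0) = 39.7·0.08741 = 3.47.
Steady-state error to a unit step: e_ss = 1/(1+K_pos) = 1/4.47 = 0.224.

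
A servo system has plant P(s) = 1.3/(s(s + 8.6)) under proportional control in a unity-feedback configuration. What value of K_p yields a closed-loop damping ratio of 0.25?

K_p = 228

Closed-loop characteristic equation: s² + 8.6s + K_p·1.3 = 0.
So ω_n = √(1.3K_p) and 2ζω_n = 8.6, giving ζ = 8.6/(2√(1.3K_p)).
Setting ζ = 0.25: √(1.3K_p) = 8.6/(2·0.25) = 17.2, so K_p = 295.8/1.3 = 228.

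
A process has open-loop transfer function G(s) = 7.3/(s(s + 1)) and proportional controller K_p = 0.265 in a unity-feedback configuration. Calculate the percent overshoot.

From 1 + K_pG(s) = 0: s² + 1s + 1.935 = 0 ⇒ ω_n = 1.391, ζ = 0.3595.
%OS = 100·exp(−πζ/√(1−ζ²)) = 100·exp(−π·0.3595/√0.8708) = 29.8%.

29.8%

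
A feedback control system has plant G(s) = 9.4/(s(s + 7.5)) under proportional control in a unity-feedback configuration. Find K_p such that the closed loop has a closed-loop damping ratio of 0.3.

K_p = 16.6

Closed-loop characteristic equation: s² + 7.5s + K_p·9.4 = 0.
So ω_n = √(9.4K_p) and 2ζω_n = 7.5, giving ζ = 7.5/(2√(9.4K_p)).
Setting ζ = 0.3: √(9.4K_p) = 7.5/(2·0.3) = 12.5, so K_p = 156.2/9.4 = 16.6.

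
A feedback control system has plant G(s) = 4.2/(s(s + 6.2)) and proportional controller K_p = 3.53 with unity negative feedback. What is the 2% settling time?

T_s ≈ 1.29 s

The closed-loop denominator s² + 6.2s + 14.83 gives ω_n = √14.83 = 3.85 and ζ = 6.2/(2ω_n) = 0.8051.
2% settling time T_s ≈ 4/(ζω_n) = 4/3.1 = 1.29 s.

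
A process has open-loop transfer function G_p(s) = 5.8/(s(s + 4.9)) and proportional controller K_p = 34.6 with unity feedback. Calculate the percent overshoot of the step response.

57.6%

The closed-loop denominator s² + 4.9s + 200.7 gives ω_n = √200.7 = 14.17 and ζ = 4.9/(2ω_n) = 0.1729.
%OS = 100·exp(−πζ/√(1−ζ²)) = 100·exp(−π·0.1729/√0.9701) = 57.6%.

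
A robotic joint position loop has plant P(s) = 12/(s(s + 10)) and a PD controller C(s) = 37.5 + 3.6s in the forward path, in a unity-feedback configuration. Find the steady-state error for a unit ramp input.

0.0222

The loop has one pole at the origin (type 1). Velocity error constant K_v = lim_{s→0} s·C(s)P(s) = 37.5·12/10 = 45.
Steady-state error to a unit ramp: e_ss = 1/K_v = 0.0222.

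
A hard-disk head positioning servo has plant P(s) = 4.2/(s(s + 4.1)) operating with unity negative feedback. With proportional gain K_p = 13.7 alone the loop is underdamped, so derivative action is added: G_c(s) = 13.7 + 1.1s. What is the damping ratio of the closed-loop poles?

ζ = 0.575

Forward path: (13.7 + 1.1s)·4.2/(s(s+4.1)). The closed-loop characteristic equation is s² + (4.1 + 4.2·1.1)s + 4.2·13.7 = 0.
That is s² + 8.72s + 57.54 = 0, so ω_n = 7.586 rad/s and ζ = 8.72/(2·7.586) = 0.5748.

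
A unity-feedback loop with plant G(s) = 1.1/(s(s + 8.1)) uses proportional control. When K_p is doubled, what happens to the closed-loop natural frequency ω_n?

ω_n = √(1.1·K_p), which grows with K_p.

increase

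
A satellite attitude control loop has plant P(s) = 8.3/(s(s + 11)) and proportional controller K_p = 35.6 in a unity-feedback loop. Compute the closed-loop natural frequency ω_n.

The closed-loop denominator is s(s+11) + 35.6·8.3 = s² + 11s + 295.5.
Matching s² + 2ζω_n s + ω_n²: ω_n = √295.5 = 17.19 rad/s and 2ζω_n = 11, so ζ = 11/(2·17.19) = 0.32.

ω_n = 17.2 rad/s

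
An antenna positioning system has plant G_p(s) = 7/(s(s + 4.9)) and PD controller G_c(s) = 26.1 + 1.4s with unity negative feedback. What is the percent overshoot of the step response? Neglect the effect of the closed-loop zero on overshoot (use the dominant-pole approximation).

13.1%

Forward path: (26.1 + 1.4s)·7/(s(s+4.9)). The closed-loop characteristic equation is s² + (4.9 + 7·1.4)s + 7·26.1 = 0.
That is s² + 14.7s + 182.7 = 0, so ω_n = 13.52 rad/s and ζ = 14.7/(2·13.52) = 0.5438.
%OS = 100·exp(−πζ/√(1−ζ²)) = 13.1%.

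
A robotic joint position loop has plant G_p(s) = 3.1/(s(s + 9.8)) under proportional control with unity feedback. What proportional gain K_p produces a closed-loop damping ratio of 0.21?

Closed-loop characteristic equation: s² + 9.8s + K_p·3.1 = 0.
So ω_n = √(3.1K_p) and 2ζω_n = 9.8, giving ζ = 9.8/(2√(3.1K_p)).
Setting ζ = 0.21: √(3.1K_p) = 9.8/(2·0.21) = 23.33, so K_p = 544.4/3.1 = 176.

K_p = 176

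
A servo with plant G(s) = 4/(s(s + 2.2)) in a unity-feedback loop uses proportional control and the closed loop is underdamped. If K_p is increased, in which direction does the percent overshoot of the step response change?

ζ = 2.2/(2√(4K_p)) decreases as K_p grows; lower damping means more overshoot.

increase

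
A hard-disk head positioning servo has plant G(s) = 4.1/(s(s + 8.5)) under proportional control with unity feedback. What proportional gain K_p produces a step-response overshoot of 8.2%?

From %OS = 100·exp(−πζ/√(1−ζ²)) = 8.2%, ζ = −ln(0.082)/√(π²+ln²(0.082)) = 0.6228.
Characteristic equation s² + 8.5s + 4.1K_p = 0 gives ζ = 8.5/(2√(4.1K_p)).
Setting ζ = 0.6228: √(4.1K_p) = 8.5/(2·0.6228) = 6.824, so K_p = 46.56/4.1 = 11.4.

K_p = 11.4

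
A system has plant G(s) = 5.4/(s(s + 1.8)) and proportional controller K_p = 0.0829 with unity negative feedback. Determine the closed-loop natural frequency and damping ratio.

ω_n = 0.669 rad/s, ζ = 1.35

The closed-loop denominator is s(s+1.8) + 0.0829·5.4 = s² + 1.8s + 0.4477.
Matching s² + 2ζω_n s + ω_n²: ω_n = √0.4477 = 0.6691 rad/s and 2ζω_n = 1.8, so ζ = 1.8/(2·0.6691) = 1.35.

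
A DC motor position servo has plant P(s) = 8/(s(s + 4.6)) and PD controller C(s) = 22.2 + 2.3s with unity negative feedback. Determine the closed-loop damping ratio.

ζ = 0.863

Forward path: (22.2 + 2.3s)·8/(s(s+4.6)). The closed-loop characteristic equation is s² + (4.6 + 8·2.3)s + 8·22.2 = 0.
That is s² + 23s + 177.6 = 0, so ω_n = 13.33 rad/s and ζ = 23/(2·13.33) = 0.8629.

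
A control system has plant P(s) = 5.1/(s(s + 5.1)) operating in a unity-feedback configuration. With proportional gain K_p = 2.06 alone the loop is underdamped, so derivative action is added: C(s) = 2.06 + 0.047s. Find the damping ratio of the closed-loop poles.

ζ = 0.824

Forward path: (2.06 + 0.047s)·5.1/(s(s+5.1)). The closed-loop characteristic equation is s² + (5.1 + 5.1·0.047)s + 5.1·2.06 = 0.
That is s² + 5.34s + 10.51 = 0, so ω_n = 3.241 rad/s and ζ = 5.34/(2·3.241) = 0.8237.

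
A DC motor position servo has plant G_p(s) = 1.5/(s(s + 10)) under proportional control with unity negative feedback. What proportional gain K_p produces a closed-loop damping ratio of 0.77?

K_p = 28.1

Closed-loop characteristic equation: s² + 10s + K_p·1.5 = 0.
So ω_n = √(1.5K_p) and 2ζω_n = 10, giving ζ = 10/(2√(1.5K_p)).
Setting ζ = 0.77: √(1.5K_p) = 10/(2·0.77) = 6.494, so K_p = 42.17/1.5 = 28.1.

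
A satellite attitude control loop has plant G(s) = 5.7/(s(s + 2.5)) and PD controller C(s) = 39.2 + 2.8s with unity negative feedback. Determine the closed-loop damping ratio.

ζ = 0.617

Forward path: (39.2 + 2.8s)·5.7/(s(s+2.5)). The closed-loop characteristic equation is s² + (2.5 + 5.7·2.8)s + 5.7·39.2 = 0.
That is s² + 18.46s + 223.4 = 0, so ω_n = 14.95 rad/s and ζ = 18.46/(2·14.95) = 0.6175.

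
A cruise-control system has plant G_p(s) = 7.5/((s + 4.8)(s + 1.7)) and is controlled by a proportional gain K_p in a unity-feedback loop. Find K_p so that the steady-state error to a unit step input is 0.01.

K_p = 108

The loop is type 0, so e_ss(step) = 1/(1 + K_pos) with K_pos = K_p·G_p(0).
G_p(0) = 0.9191. Require 1/(1 + K_p·0.9191) = 0.01, so 1 + 0.9191·K_p = 100.
K_p = (100 − 1)/0.9191 = 108.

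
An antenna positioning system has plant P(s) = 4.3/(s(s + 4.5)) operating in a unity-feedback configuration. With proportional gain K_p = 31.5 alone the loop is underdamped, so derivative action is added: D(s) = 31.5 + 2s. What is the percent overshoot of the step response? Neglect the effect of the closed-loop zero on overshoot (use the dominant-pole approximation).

11.8%

Forward path: (31.5 + 2s)·4.3/(s(s+4.5)). The closed-loop characteristic equation is s² + (4.5 + 4.3·2)s + 4.3·31.5 = 0.
That is s² + 13.1s + 135.4 = 0, so ω_n = 11.64 rad/s and ζ = 13.1/(2·11.64) = 0.5628.
%OS = 100·exp(−πζ/√(1−ζ²)) = 11.8%.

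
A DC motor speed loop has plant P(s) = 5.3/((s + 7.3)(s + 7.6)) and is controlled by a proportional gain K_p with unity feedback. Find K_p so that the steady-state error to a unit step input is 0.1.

K_p = 94.2

For a type-0 loop with proportional control, e_ss = 1/(1 + K_p·P(0)).
P(0) = 0.09553. Require 1/(1 + K_p·0.09553) = 0.1, so 1 + 0.09553·K_p = 10.
K_p = (10 − 1)/0.09553 = 94.2.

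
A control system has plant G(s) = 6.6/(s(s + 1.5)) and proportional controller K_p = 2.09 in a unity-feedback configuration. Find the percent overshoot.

52.3%

The closed-loop denominator s² + 1.5s + 13.79 gives ω_n = √13.79 = 3.714 and ζ = 1.5/(2ω_n) = 0.2019.
%OS = 100·exp(−πζ/√(1−ζ²)) = 100·exp(−π·0.2019/√0.9592) = 52.3%.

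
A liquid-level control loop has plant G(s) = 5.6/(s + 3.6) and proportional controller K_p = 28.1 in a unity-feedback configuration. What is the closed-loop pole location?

Closed-loop transfer function: T(s) = K_p·G(s)/(1 + K_p·G(s)) = 157.4/(s + 3.6 + 157.4) = 157.4/(s + 161).
The closed-loop pole is at s = −161.

s = -161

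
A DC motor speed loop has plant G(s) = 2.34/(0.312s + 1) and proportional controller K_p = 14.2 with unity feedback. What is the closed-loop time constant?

τ = 0.00912 s

Closed loop: T(s) = K_p·G/(1+K_p·G) = 33.23/(0.312s + 1 + 33.23), with pole at s = −(1 + 33.23)/0.312 = −109.7.
Closed-loop time constant τ = 1/109.7 = 0.00912 s.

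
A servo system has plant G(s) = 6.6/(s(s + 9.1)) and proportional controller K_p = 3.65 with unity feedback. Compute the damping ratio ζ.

ζ = 0.927

The closed-loop denominator is s(s+9.1) + 3.65·6.6 = s² + 9.1s + 24.09.
So ω_n² = 24.09 ⇒ ω_n = 4.908 rad/s, and ζ = 9.1/(2ω_n) = 0.927.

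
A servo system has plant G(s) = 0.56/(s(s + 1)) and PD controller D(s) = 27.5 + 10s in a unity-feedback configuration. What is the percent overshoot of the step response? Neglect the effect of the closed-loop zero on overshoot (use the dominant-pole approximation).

Forward path: (27.5 + 10s)·0.56/(s(s+1)). The closed-loop characteristic equation is s² + (1 + 0.56·10)s + 0.56·27.5 = 0.
That is s² + 6.6s + 15.4 = 0, so ω_n = 3.924 rad/s and ζ = 6.6/(2·3.924) = 0.8409.
%OS = 100·exp(−πζ/√(1−ζ²)) = 0.758%.

0.758%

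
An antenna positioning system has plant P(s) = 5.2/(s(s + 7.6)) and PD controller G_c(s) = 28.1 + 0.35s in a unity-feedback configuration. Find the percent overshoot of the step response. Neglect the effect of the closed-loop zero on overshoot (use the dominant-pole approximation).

Forward path: (28.1 + 0.35s)·5.2/(s(s+7.6)). The closed-loop characteristic equation is s² + (7.6 + 5.2·0.35)s + 5.2·28.1 = 0.
That is s² + 9.42s + 146.1 = 0, so ω_n = 12.09 rad/s and ζ = 9.42/(2·12.09) = 0.3896.
%OS = 100·exp(−πζ/√(1−ζ²)) = 26.5%.

26.5%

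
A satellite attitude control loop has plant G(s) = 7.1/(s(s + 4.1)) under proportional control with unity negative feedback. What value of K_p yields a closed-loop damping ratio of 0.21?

Closed-loop characteristic equation: s² + 4.1s + K_p·7.1 = 0.
So ω_n = √(7.1K_p) and 2ζω_n = 4.1, giving ζ = 4.1/(2√(7.1K_p)).
Setting ζ = 0.21: √(7.1K_p) = 4.1/(2·0.21) = 9.762, so K_p = 95.29/7.1 = 13.4.

K_p = 13.4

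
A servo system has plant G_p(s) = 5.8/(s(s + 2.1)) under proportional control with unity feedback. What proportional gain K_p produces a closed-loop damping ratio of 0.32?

Closed-loop characteristic equation: s² + 2.1s + K_p·5.8 = 0.
So ω_n = √(5.8K_p) and 2ζω_n = 2.1, giving ζ = 2.1/(2√(5.8K_p)).
Setting ζ = 0.32: √(5.8K_p) = 2.1/(2·0.32) = 3.281, so K_p = 10.77/5.8 = 1.86.

K_p = 1.86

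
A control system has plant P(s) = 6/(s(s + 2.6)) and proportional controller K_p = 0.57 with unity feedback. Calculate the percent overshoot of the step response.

4.48%

Closed-loop characteristic equation: s² + 2.6s + 3.42 = 0, so ω_n = 1.849 rad/s and ζ = 2.6/(2·1.849) = 0.703.
%OS = 100·exp(−πζ/√(1−ζ²)) = 100·exp(−π·0.703/√0.5058) = 4.48%.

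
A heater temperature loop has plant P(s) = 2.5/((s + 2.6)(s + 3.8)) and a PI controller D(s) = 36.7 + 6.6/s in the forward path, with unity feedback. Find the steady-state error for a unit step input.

0

The open loop D(s)P(s) has a pole at the origin (type 1), so the static position error constant is infinite and e_ss = 1/(1+∞) = 0.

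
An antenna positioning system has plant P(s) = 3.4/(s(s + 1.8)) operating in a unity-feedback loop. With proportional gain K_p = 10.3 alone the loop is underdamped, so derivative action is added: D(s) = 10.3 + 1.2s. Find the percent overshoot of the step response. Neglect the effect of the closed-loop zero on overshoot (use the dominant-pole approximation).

Forward path: (10.3 + 1.2s)·3.4/(s(s+1.8)). The closed-loop characteristic equation is s² + (1.8 + 3.4·1.2)s + 3.4·10.3 = 0.
That is s² + 5.88s + 35.02 = 0, so ω_n = 5.918 rad/s and ζ = 5.88/(2·5.918) = 0.4968.
%OS = 100·exp(−πζ/√(1−ζ²)) = 16.6%.

16.6%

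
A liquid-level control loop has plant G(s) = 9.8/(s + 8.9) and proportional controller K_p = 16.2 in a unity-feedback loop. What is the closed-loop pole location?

Closed-loop transfer function: T(s) = K_p·G(s)/(1 + K_p·G(s)) = 158.8/(s + 8.9 + 158.8) = 158.8/(s + 167.7).
The closed-loop pole is at s = −167.7.

s = -167.7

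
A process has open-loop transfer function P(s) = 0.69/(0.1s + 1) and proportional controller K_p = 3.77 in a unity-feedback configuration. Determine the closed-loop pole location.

s = -36.01

Closed loop: T(s) = K_p·P/(1+K_p·P) = 2.601/(0.1s + 1 + 2.601), with pole at s = −(1 + 2.601)/0.1 = −36.01.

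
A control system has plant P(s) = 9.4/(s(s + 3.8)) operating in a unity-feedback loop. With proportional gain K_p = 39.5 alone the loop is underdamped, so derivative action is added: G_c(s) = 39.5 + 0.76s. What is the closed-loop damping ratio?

Forward path: (39.5 + 0.76s)·9.4/(s(s+3.8)). The closed-loop characteristic equation is s² + (3.8 + 9.4·0.76)s + 9.4·39.5 = 0.
That is s² + 10.94s + 371.3 = 0, so ω_n = 19.27 rad/s and ζ = 10.94/(2·19.27) = 0.284.

ζ = 0.284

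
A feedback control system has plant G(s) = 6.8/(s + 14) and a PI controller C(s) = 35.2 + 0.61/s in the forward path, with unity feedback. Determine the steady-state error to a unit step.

The open loop C(s)G(s) has a pole at the origin (type 1), so the static position error constant is infinite and e_ss = 1/(1+∞) = 0.

0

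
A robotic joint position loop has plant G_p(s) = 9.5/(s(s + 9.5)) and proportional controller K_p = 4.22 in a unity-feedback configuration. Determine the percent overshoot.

2.83%

The closed-loop denominator s² + 9.5s + 40.09 gives ω_n = √40.09 = 6.332 and ζ = 9.5/(2ω_n) = 0.7502.
%OS = 100·exp(−πζ/√(1−ζ²)) = 100·exp(−π·0.7502/√0.4372) = 2.83%.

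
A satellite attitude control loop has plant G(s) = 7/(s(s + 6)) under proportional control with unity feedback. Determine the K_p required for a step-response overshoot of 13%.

From %OS = 100·exp(−πζ/√(1−ζ²)) = 13%, ζ = −ln(0.13)/√(π²+ln²(0.13)) = 0.5446.
Characteristic equation s² + 6s + 7K_p = 0 gives ζ = 6/(2√(7K_p)).
Setting ζ = 0.5446: √(7K_p) = 6/(2·0.5446) = 5.508, so K_p = 30.34/7 = 4.33.

K_p = 4.33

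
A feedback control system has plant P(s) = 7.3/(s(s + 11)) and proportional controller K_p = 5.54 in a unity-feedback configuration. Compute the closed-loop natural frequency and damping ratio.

With unity feedback the closed-loop characteristic equation is s² + 11s + 5.54·7.3 = s² + 11s + 40.44 = 0.
Matching s² + 2ζω_n s + ω_n²: ω_n = √40.44 = 6.359 rad/s and 2ζω_n = 11, so ζ = 11/(2·6.359) = 0.865.

ω_n = 6.36 rad/s, ζ = 0.865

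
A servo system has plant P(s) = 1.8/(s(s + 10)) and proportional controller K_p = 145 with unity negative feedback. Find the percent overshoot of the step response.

36%

Closed-loop characteristic equation: s² + 10s + 261 = 0, so ω_n = 16.16 rad/s and ζ = 10/(2·16.16) = 0.3095.
%OS = 100·exp(−πζ/√(1−ζ²)) = 100·exp(−π·0.3095/√0.9042) = 36%.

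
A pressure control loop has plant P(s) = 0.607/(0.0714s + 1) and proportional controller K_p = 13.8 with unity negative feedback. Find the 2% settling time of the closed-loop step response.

Closed loop: T(s) = K_p·P/(1+K_p·P) = 8.377/(0.0714s + 1 + 8.377), with pole at s = −(1 + 8.377)/0.0714 = −131.3.
τ = 1/131.3 = 0.007615 s, so 2% settling time ≈ 4τ = 0.0305 s.

T_s ≈ 0.0305 s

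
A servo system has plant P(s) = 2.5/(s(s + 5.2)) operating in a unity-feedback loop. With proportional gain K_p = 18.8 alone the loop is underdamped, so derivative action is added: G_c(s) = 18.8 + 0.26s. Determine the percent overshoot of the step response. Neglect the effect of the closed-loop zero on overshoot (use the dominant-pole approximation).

Forward path: (18.8 + 0.26s)·2.5/(s(s+5.2)). The closed-loop characteristic equation is s² + (5.2 + 2.5·0.26)s + 2.5·18.8 = 0.
That is s² + 5.85s + 47 = 0, so ω_n = 6.856 rad/s and ζ = 5.85/(2·6.856) = 0.4267.
%OS = 100·exp(−πζ/√(1−ζ²)) = 22.7%.

22.7%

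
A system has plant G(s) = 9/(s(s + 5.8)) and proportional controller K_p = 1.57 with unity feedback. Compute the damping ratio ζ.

The closed-loop denominator is s(s+5.8) + 1.57·9 = s² + 5.8s + 14.13.
So ω_n² = 14.13 ⇒ ω_n = 3.759 rad/s, and ζ = 5.8/(2ω_n) = 0.771.

ζ = 0.771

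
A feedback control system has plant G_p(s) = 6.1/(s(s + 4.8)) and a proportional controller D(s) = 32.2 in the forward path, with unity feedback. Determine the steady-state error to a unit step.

The open loop D(s)G_p(s) has a pole at the origin (type 1), so the static position error constant is infinite and e_ss = 1/(1+∞) = 0.

0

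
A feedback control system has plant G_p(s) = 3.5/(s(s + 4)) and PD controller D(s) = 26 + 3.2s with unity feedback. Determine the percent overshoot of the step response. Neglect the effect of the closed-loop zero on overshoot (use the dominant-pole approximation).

1.59%

Forward path: (26 + 3.2s)·3.5/(s(s+4)). The closed-loop characteristic equation is s² + (4 + 3.5·3.2)s + 3.5·26 = 0.
That is s² + 15.2s + 91 = 0, so ω_n = 9.539 rad/s and ζ = 15.2/(2·9.539) = 0.7967.
%OS = 100·exp(−πζ/√(1−ζ²)) = 1.59%.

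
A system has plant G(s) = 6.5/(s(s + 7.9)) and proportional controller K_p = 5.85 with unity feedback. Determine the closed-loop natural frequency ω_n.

ω_n = 6.17 rad/s

With unity feedback the closed-loop characteristic equation is s² + 7.9s + 5.85·6.5 = s² + 7.9s + 38.02 = 0.
So ω_n² = 38.02 ⇒ ω_n = 6.166 rad/s, and ζ = 7.9/(2ω_n) = 0.641.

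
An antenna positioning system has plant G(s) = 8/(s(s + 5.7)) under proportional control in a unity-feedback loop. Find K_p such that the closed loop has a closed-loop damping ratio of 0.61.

Closed-loop characteristic equation: s² + 5.7s + K_p·8 = 0.
So ω_n = √(8K_p) and 2ζω_n = 5.7, giving ζ = 5.7/(2√(8K_p)).
Setting ζ = 0.61: √(8K_p) = 5.7/(2·0.61) = 4.672, so K_p = 21.83/8 = 2.73.

K_p = 2.73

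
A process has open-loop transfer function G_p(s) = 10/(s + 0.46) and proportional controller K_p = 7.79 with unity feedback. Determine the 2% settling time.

T_s ≈ 0.051 s

Closed-loop transfer function: T(s) = K_p·G_p(s)/(1 + K_p·G_p(s)) = 77.9/(s + 0.46 + 77.9) = 77.9/(s + 78.36).
Time constant τ = 1/78.36 = 0.01276 s, so the 2% settling time is about 4τ = 0.051 s.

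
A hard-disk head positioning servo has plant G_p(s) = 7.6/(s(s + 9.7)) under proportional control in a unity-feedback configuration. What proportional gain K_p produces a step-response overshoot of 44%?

K_p = 48.4

From %OS = 100·exp(−πζ/√(1−ζ²)) = 44%, ζ = −ln(0.44)/√(π²+ln²(0.44)) = 0.2528.
Characteristic equation s² + 9.7s + 7.6K_p = 0 gives ζ = 9.7/(2√(7.6K_p)).
Setting ζ = 0.2528: √(7.6K_p) = 9.7/(2·0.2528) = 19.18, so K_p = 368/7.6 = 48.4.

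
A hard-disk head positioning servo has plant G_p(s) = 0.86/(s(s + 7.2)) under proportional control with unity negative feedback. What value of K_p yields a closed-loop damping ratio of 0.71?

K_p = 29.9

Closed-loop characteristic equation: s² + 7.2s + K_p·0.86 = 0.
So ω_n = √(0.86K_p) and 2ζω_n = 7.2, giving ζ = 7.2/(2√(0.86K_p)).
Setting ζ = 0.71: √(0.86K_p) = 7.2/(2·0.71) = 5.07, so K_p = 25.71/0.86 = 29.9.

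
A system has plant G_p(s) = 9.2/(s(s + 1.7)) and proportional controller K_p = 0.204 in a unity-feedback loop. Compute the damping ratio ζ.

ζ = 0.62

1 + K_p·G_p(s) = 0 gives s² + 1.7s + 1.877 = 0.
So ω_n² = 1.877 ⇒ ω_n = 1.37 rad/s, and ζ = 1.7/(2ω_n) = 0.62.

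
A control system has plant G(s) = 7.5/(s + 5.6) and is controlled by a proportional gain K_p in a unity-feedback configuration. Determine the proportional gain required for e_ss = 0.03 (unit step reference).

K_p = 24.1

For a type-0 loop with proportional control, e_ss = 1/(1 + K_p·G(0)).
G(0) = 1.339. Require 1/(1 + K_p·1.339) = 0.03, so 1 + 1.339·K_p = 33.33.
K_p = (33.33 − 1)/1.339 = 24.1.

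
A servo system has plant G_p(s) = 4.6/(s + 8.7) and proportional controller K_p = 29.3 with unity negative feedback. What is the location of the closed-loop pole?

s = -143.5

Closed-loop transfer function: T(s) = K_p·G_p(s)/(1 + K_p·G_p(s)) = 134.8/(s + 8.7 + 134.8) = 134.8/(s + 143.5).
The closed-loop pole is at s = −143.5.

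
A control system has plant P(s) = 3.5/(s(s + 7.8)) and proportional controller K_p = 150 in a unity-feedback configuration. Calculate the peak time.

The closed-loop denominator s² + 7.8s + 525 gives ω_n = √525 = 22.91 and ζ = 7.8/(2ω_n) = 0.1702.
Damped frequency ω_d = ω_n√(1−ζ²) = 22.58 rad/s, so peak time T_p = π/ω_d = 0.139 s.

T_p = 0.139 s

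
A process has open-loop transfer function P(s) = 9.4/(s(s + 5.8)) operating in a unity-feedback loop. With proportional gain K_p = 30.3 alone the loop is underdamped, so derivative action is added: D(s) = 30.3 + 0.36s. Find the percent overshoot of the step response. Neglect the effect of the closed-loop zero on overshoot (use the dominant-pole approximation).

Forward path: (30.3 + 0.36s)·9.4/(s(s+5.8)). The closed-loop characteristic equation is s² + (5.8 + 9.4·0.36)s + 9.4·30.3 = 0.
That is s² + 9.184s + 284.8 = 0, so ω_n = 16.88 rad/s and ζ = 9.184/(2·16.88) = 0.2721.
%OS = 100·exp(−πζ/√(1−ζ²)) = 41.1%.

41.1%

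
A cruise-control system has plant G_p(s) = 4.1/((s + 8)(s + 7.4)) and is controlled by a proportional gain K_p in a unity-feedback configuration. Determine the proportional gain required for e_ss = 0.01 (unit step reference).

The loop is type 0, so e_ss(step) = 1/(1 + K_pos) with K_pos = K_p·G_p(0).
G_p(0) = 0.06926. Require 1/(1 + K_p·0.06926) = 0.01, so 1 + 0.06926·K_p = 100.
K_p = (100 − 1)/0.06926 = 1430.

K_p = 1430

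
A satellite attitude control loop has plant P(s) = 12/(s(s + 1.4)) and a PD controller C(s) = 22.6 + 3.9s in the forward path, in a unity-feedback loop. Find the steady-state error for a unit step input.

0

The open loop C(s)P(s) has a pole at the origin (type 1), so the static position error constant is infinite and e_ss = 1/(1+∞) = 0.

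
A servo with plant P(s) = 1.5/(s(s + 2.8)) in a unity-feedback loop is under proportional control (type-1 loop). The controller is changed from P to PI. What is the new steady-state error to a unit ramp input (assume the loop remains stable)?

0

The integrator raises the loop to type 2, so K_v → ∞ and e_ss to a ramp is zero.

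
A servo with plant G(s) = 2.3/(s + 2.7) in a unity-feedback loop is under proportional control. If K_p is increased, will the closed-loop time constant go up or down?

decrease

The closed-loop bandwidth 2.7+K_p·2.3 grows with K_p, so τ shrinks.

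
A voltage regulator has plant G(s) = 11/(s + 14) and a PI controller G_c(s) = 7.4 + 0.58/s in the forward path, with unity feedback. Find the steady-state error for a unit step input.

0

The open loop G_c(s)G(s) has a pole at the origin (type 1), so the static position error constant is infinite and e_ss = 1/(1+∞) = 0.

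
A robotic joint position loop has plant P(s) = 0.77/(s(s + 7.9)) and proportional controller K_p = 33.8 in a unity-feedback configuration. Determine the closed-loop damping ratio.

1 + K_p·P(s) = 0 gives s² + 7.9s + 26.03 = 0.
So ω_n² = 26.03 ⇒ ω_n = 5.102 rad/s, and ζ = 7.9/(2ω_n) = 0.774.

ζ = 0.774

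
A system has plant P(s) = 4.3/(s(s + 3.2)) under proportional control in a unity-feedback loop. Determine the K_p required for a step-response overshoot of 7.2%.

From %OS = 100·exp(−πζ/√(1−ζ²)) = 7.2%, ζ = −ln(0.072)/√(π²+ln²(0.072)) = 0.6421.
Characteristic equation s² + 3.2s + 4.3K_p = 0 gives ζ = 3.2/(2√(4.3K_p)).
Setting ζ = 0.6421: √(4.3K_p) = 3.2/(2·0.6421) = 2.492, so K_p = 6.21/4.3 = 1.44.

K_p = 1.44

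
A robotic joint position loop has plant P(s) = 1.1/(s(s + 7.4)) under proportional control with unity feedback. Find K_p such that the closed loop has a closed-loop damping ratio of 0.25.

Closed-loop characteristic equation: s² + 7.4s + K_p·1.1 = 0.
So ω_n = √(1.1K_p) and 2ζω_n = 7.4, giving ζ = 7.4/(2√(1.1K_p)).
Setting ζ = 0.25: √(1.1K_p) = 7.4/(2·0.25) = 14.8, so K_p = 219/1.1 = 199.

K_p = 199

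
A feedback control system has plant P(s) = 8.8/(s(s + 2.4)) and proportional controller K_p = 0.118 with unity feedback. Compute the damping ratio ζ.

The closed-loop denominator is s(s+2.4) + 0.118·8.8 = s² + 2.4s + 1.038.
So ω_n² = 1.038 ⇒ ω_n = 1.019 rad/s, and ζ = 2.4/(2ω_n) = 1.18.

ζ = 1.18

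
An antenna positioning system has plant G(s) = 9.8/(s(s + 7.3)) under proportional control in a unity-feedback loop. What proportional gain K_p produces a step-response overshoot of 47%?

K_p = 24.9

From %OS = 100·exp(−πζ/√(1−ζ²)) = 47%, ζ = −ln(0.47)/√(π²+ln²(0.47)) = 0.2337.
Characteristic equation s² + 7.3s + 9.8K_p = 0 gives ζ = 7.3/(2√(9.8K_p)).
Setting ζ = 0.2337: √(9.8K_p) = 7.3/(2·0.2337) = 15.62, so K_p = 244/9.8 = 24.9.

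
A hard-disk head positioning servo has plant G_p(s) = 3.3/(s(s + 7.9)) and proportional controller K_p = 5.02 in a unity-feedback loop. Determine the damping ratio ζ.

ζ = 0.97

The closed-loop denominator is s(s+7.9) + 5.02·3.3 = s² + 7.9s + 16.57.
Matching s² + 2ζω_n s + ω_n²: ω_n = √16.57 = 4.07 rad/s and 2ζω_n = 7.9, so ζ = 7.9/(2·4.07) = 0.97.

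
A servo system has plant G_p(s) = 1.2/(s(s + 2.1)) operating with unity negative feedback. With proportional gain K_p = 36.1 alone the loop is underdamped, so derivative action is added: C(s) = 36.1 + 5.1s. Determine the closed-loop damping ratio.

ζ = 0.624

Forward path: (36.1 + 5.1s)·1.2/(s(s+2.1)). The closed-loop characteristic equation is s² + (2.1 + 1.2·5.1)s + 1.2·36.1 = 0.
That is s² + 8.22s + 43.32 = 0, so ω_n = 6.582 rad/s and ζ = 8.22/(2·6.582) = 0.6244.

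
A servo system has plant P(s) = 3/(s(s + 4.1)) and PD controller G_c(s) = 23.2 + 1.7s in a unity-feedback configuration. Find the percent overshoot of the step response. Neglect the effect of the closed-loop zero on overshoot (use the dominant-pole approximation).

12.5%

Forward path: (23.2 + 1.7s)·3/(s(s+4.1)). The closed-loop characteristic equation is s² + (4.1 + 3·1.7)s + 3·23.2 = 0.
That is s² + 9.2s + 69.6 = 0, so ω_n = 8.343 rad/s and ζ = 9.2/(2·8.343) = 0.5514.
%OS = 100·exp(−πζ/√(1−ζ²)) = 12.5%.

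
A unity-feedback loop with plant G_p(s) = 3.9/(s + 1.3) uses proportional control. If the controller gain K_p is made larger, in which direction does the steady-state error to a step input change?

e_ss = 1/(1 + K_p·G_p(0)); a larger K_p raises the denominator, so e_ss decreases.

decrease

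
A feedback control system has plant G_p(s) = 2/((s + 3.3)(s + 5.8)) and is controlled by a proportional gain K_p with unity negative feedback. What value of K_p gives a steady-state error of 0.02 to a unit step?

The loop is type 0, so e_ss(step) = 1/(1 + K_pos) with K_pos = K_p·G_p(0).
G_p(0) = 0.1045. Require 1/(1 + K_p·0.1045) = 0.02, so 1 + 0.1045·K_p = 50.
K_p = (50 − 1)/0.1045 = 469.

K_p = 469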